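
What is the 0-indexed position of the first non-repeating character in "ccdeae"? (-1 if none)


Input: ccdeae
Character frequencies:
  'a': 1
  'c': 2
  'd': 1
  'e': 2
Scanning left to right for freq == 1:
  Position 0 ('c'): freq=2, skip
  Position 1 ('c'): freq=2, skip
  Position 2 ('d'): unique! => answer = 2

2


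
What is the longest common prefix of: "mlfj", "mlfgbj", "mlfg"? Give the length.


Words: mlfj, mlfgbj, mlfg
  Position 0: all 'm' => match
  Position 1: all 'l' => match
  Position 2: all 'f' => match
  Position 3: ('j', 'g', 'g') => mismatch, stop
LCP = "mlf" (length 3)

3


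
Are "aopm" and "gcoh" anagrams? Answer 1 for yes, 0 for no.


Strings: "aopm", "gcoh"
Sorted first:  amop
Sorted second: cgho
Differ at position 0: 'a' vs 'c' => not anagrams

0


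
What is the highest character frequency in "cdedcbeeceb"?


Input: cdedcbeeceb
Character counts:
  'b': 2
  'c': 3
  'd': 2
  'e': 4
Maximum frequency: 4

4


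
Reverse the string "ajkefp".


Input: ajkefp
Reading characters right to left:
  Position 5: 'p'
  Position 4: 'f'
  Position 3: 'e'
  Position 2: 'k'
  Position 1: 'j'
  Position 0: 'a'
Reversed: pfekja

pfekja


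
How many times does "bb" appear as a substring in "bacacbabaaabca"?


Searching for "bb" in "bacacbabaaabca"
Scanning each position:
  Position 0: "ba" => no
  Position 1: "ac" => no
  Position 2: "ca" => no
  Position 3: "ac" => no
  Position 4: "cb" => no
  Position 5: "ba" => no
  Position 6: "ab" => no
  Position 7: "ba" => no
  Position 8: "aa" => no
  Position 9: "aa" => no
  Position 10: "ab" => no
  Position 11: "bc" => no
  Position 12: "ca" => no
Total occurrences: 0

0


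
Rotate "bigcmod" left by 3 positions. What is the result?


Input: "bigcmod", rotate left by 3
First 3 characters: "big"
Remaining characters: "cmod"
Concatenate remaining + first: "cmod" + "big" = "cmodbig"

cmodbig


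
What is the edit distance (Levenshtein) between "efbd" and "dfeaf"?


Computing edit distance: "efbd" -> "dfeaf"
DP table:
           d    f    e    a    f
      0    1    2    3    4    5
  e   1    1    2    2    3    4
  f   2    2    1    2    3    3
  b   3    3    2    2    3    4
  d   4    3    3    3    3    4
Edit distance = dp[4][5] = 4

4


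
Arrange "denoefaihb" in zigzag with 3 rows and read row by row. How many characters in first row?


Zigzag "denoefaihb" into 3 rows:
Placing characters:
  'd' => row 0
  'e' => row 1
  'n' => row 2
  'o' => row 1
  'e' => row 0
  'f' => row 1
  'a' => row 2
  'i' => row 1
  'h' => row 0
  'b' => row 1
Rows:
  Row 0: "deh"
  Row 1: "eofib"
  Row 2: "na"
First row length: 3

3


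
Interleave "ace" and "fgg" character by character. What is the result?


Interleaving "ace" and "fgg":
  Position 0: 'a' from first, 'f' from second => "af"
  Position 1: 'c' from first, 'g' from second => "cg"
  Position 2: 'e' from first, 'g' from second => "eg"
Result: afcgeg

afcgeg


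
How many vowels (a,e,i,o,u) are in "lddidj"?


Input: lddidj
Checking each character:
  'l' at position 0: consonant
  'd' at position 1: consonant
  'd' at position 2: consonant
  'i' at position 3: vowel (running total: 1)
  'd' at position 4: consonant
  'j' at position 5: consonant
Total vowels: 1

1


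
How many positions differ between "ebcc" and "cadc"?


Comparing "ebcc" and "cadc" position by position:
  Position 0: 'e' vs 'c' => DIFFER
  Position 1: 'b' vs 'a' => DIFFER
  Position 2: 'c' vs 'd' => DIFFER
  Position 3: 'c' vs 'c' => same
Positions that differ: 3

3


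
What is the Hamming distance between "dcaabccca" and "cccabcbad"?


Comparing "dcaabccca" and "cccabcbad" position by position:
  Position 0: 'd' vs 'c' => differ
  Position 1: 'c' vs 'c' => same
  Position 2: 'a' vs 'c' => differ
  Position 3: 'a' vs 'a' => same
  Position 4: 'b' vs 'b' => same
  Position 5: 'c' vs 'c' => same
  Position 6: 'c' vs 'b' => differ
  Position 7: 'c' vs 'a' => differ
  Position 8: 'a' vs 'd' => differ
Total differences (Hamming distance): 5

5


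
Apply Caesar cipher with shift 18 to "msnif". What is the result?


Caesar cipher: shift "msnif" by 18
  'm' (pos 12) + 18 = pos 4 = 'e'
  's' (pos 18) + 18 = pos 10 = 'k'
  'n' (pos 13) + 18 = pos 5 = 'f'
  'i' (pos 8) + 18 = pos 0 = 'a'
  'f' (pos 5) + 18 = pos 23 = 'x'
Result: ekfax

ekfax


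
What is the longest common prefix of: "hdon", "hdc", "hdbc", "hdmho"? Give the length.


Words: hdon, hdc, hdbc, hdmho
  Position 0: all 'h' => match
  Position 1: all 'd' => match
  Position 2: ('o', 'c', 'b', 'm') => mismatch, stop
LCP = "hd" (length 2)

2


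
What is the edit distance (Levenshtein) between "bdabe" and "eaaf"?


Computing edit distance: "bdabe" -> "eaaf"
DP table:
           e    a    a    f
      0    1    2    3    4
  b   1    1    2    3    4
  d   2    2    2    3    4
  a   3    3    2    2    3
  b   4    4    3    3    3
  e   5    4    4    4    4
Edit distance = dp[5][4] = 4

4


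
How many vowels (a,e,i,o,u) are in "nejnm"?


Input: nejnm
Checking each character:
  'n' at position 0: consonant
  'e' at position 1: vowel (running total: 1)
  'j' at position 2: consonant
  'n' at position 3: consonant
  'm' at position 4: consonant
Total vowels: 1

1


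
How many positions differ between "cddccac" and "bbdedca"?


Comparing "cddccac" and "bbdedca" position by position:
  Position 0: 'c' vs 'b' => DIFFER
  Position 1: 'd' vs 'b' => DIFFER
  Position 2: 'd' vs 'd' => same
  Position 3: 'c' vs 'e' => DIFFER
  Position 4: 'c' vs 'd' => DIFFER
  Position 5: 'a' vs 'c' => DIFFER
  Position 6: 'c' vs 'a' => DIFFER
Positions that differ: 6

6


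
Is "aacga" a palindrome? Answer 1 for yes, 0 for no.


Input: aacga
Reversed: agcaa
  Compare pos 0 ('a') with pos 4 ('a'): match
  Compare pos 1 ('a') with pos 3 ('g'): MISMATCH
Result: not a palindrome

0


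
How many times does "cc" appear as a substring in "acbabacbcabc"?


Searching for "cc" in "acbabacbcabc"
Scanning each position:
  Position 0: "ac" => no
  Position 1: "cb" => no
  Position 2: "ba" => no
  Position 3: "ab" => no
  Position 4: "ba" => no
  Position 5: "ac" => no
  Position 6: "cb" => no
  Position 7: "bc" => no
  Position 8: "ca" => no
  Position 9: "ab" => no
  Position 10: "bc" => no
Total occurrences: 0

0


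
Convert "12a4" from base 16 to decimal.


Input: "12a4" in base 16
Positional expansion:
  Digit '1' (value 1) x 16^3 = 4096
  Digit '2' (value 2) x 16^2 = 512
  Digit 'a' (value 10) x 16^1 = 160
  Digit '4' (value 4) x 16^0 = 4
Sum = 4772

4772


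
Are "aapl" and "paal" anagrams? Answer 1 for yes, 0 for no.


Strings: "aapl", "paal"
Sorted first:  aalp
Sorted second: aalp
Sorted forms match => anagrams

1


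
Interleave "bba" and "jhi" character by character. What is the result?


Interleaving "bba" and "jhi":
  Position 0: 'b' from first, 'j' from second => "bj"
  Position 1: 'b' from first, 'h' from second => "bh"
  Position 2: 'a' from first, 'i' from second => "ai"
Result: bjbhai

bjbhai


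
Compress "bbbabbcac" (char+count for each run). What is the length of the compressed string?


Input: bbbabbcac
Runs:
  'b' x 3 => "b3"
  'a' x 1 => "a1"
  'b' x 2 => "b2"
  'c' x 1 => "c1"
  'a' x 1 => "a1"
  'c' x 1 => "c1"
Compressed: "b3a1b2c1a1c1"
Compressed length: 12

12


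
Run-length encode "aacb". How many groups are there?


Input: aacb
Scanning for consecutive runs:
  Group 1: 'a' x 2 (positions 0-1)
  Group 2: 'c' x 1 (positions 2-2)
  Group 3: 'b' x 1 (positions 3-3)
Total groups: 3

3


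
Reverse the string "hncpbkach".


Input: hncpbkach
Reading characters right to left:
  Position 8: 'h'
  Position 7: 'c'
  Position 6: 'a'
  Position 5: 'k'
  Position 4: 'b'
  Position 3: 'p'
  Position 2: 'c'
  Position 1: 'n'
  Position 0: 'h'
Reversed: hcakbpcnh

hcakbpcnh


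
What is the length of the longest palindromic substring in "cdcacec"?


Input: "cdcacec"
Checking substrings for palindromes:
  [0:3] "cdc" (len 3) => palindrome
  [2:5] "cac" (len 3) => palindrome
  [4:7] "cec" (len 3) => palindrome
Longest palindromic substring: "cdc" with length 3

3


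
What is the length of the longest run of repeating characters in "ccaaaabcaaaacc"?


Input: "ccaaaabcaaaacc"
Scanning for longest run:
  Position 1 ('c'): continues run of 'c', length=2
  Position 2 ('a'): new char, reset run to 1
  Position 3 ('a'): continues run of 'a', length=2
  Position 4 ('a'): continues run of 'a', length=3
  Position 5 ('a'): continues run of 'a', length=4
  Position 6 ('b'): new char, reset run to 1
  Position 7 ('c'): new char, reset run to 1
  Position 8 ('a'): new char, reset run to 1
  Position 9 ('a'): continues run of 'a', length=2
  Position 10 ('a'): continues run of 'a', length=3
  Position 11 ('a'): continues run of 'a', length=4
  Position 12 ('c'): new char, reset run to 1
  Position 13 ('c'): continues run of 'c', length=2
Longest run: 'a' with length 4

4


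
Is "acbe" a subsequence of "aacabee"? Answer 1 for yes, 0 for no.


Check if "acbe" is a subsequence of "aacabee"
Greedy scan:
  Position 0 ('a'): matches sub[0] = 'a'
  Position 1 ('a'): no match needed
  Position 2 ('c'): matches sub[1] = 'c'
  Position 3 ('a'): no match needed
  Position 4 ('b'): matches sub[2] = 'b'
  Position 5 ('e'): matches sub[3] = 'e'
  Position 6 ('e'): no match needed
All 4 characters matched => is a subsequence

1


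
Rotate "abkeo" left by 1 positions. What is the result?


Input: "abkeo", rotate left by 1
First 1 characters: "a"
Remaining characters: "bkeo"
Concatenate remaining + first: "bkeo" + "a" = "bkeoa"

bkeoa


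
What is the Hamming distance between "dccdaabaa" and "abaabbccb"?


Comparing "dccdaabaa" and "abaabbccb" position by position:
  Position 0: 'd' vs 'a' => differ
  Position 1: 'c' vs 'b' => differ
  Position 2: 'c' vs 'a' => differ
  Position 3: 'd' vs 'a' => differ
  Position 4: 'a' vs 'b' => differ
  Position 5: 'a' vs 'b' => differ
  Position 6: 'b' vs 'c' => differ
  Position 7: 'a' vs 'c' => differ
  Position 8: 'a' vs 'b' => differ
Total differences (Hamming distance): 9

9


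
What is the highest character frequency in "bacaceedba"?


Input: bacaceedba
Character counts:
  'a': 3
  'b': 2
  'c': 2
  'd': 1
  'e': 2
Maximum frequency: 3

3


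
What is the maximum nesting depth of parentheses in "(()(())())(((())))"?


Input: "(()(())())(((())))"
Tracking depth:
  Position 0 '(': depth becomes 1
  Position 1 '(': depth becomes 2
  Position 2 ')': depth becomes 1
  Position 3 '(': depth becomes 2
  Position 4 '(': depth becomes 3
  Position 5 ')': depth becomes 2
  Position 6 ')': depth becomes 1
  Position 7 '(': depth becomes 2
  Position 8 ')': depth becomes 1
  Position 9 ')': depth becomes 0
  Position 10 '(': depth becomes 1
  Position 11 '(': depth becomes 2
  Position 12 '(': depth becomes 3
  Position 13 '(': depth becomes 4
  Position 14 ')': depth becomes 3
  Position 15 ')': depth becomes 2
  Position 16 ')': depth becomes 1
  Position 17 ')': depth becomes 0
Maximum depth reached: 4

4


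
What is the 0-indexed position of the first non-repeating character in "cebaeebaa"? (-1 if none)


Input: cebaeebaa
Character frequencies:
  'a': 3
  'b': 2
  'c': 1
  'e': 3
Scanning left to right for freq == 1:
  Position 0 ('c'): unique! => answer = 0

0


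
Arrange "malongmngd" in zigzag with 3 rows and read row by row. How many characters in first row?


Zigzag "malongmngd" into 3 rows:
Placing characters:
  'm' => row 0
  'a' => row 1
  'l' => row 2
  'o' => row 1
  'n' => row 0
  'g' => row 1
  'm' => row 2
  'n' => row 1
  'g' => row 0
  'd' => row 1
Rows:
  Row 0: "mng"
  Row 1: "aognd"
  Row 2: "lm"
First row length: 3

3


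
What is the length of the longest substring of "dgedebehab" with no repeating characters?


Input: "dgedebehab"
Sliding window (track last position of each char):
  Position 0 ('d'): window [0,0] length 1 -- new best
  Position 1 ('g'): window [0,1] length 2 -- new best
  Position 2 ('e'): window [0,2] length 3 -- new best
  Position 3 ('d'): repeat (last at 0), move window start to 1
  Position 3 ('d'): window [1,3] length 3
  Position 4 ('e'): repeat (last at 2), move window start to 3
  Position 4 ('e'): window [3,4] length 2
  Position 5 ('b'): window [3,5] length 3
  Position 6 ('e'): repeat (last at 4), move window start to 5
  Position 6 ('e'): window [5,6] length 2
  Position 7 ('h'): window [5,7] length 3
  Position 8 ('a'): window [5,8] length 4 -- new best
  Position 9 ('b'): repeat (last at 5), move window start to 6
  Position 9 ('b'): window [6,9] length 4
Longest substring with no repeats: "beha" with length 4

4


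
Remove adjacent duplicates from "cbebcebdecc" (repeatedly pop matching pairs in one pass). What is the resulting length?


Input: cbebcebdecc
Stack-based adjacent duplicate removal:
  Read 'c': push. Stack: c
  Read 'b': push. Stack: cb
  Read 'e': push. Stack: cbe
  Read 'b': push. Stack: cbeb
  Read 'c': push. Stack: cbebc
  Read 'e': push. Stack: cbebce
  Read 'b': push. Stack: cbebceb
  Read 'd': push. Stack: cbebcebd
  Read 'e': push. Stack: cbebcebde
  Read 'c': push. Stack: cbebcebdec
  Read 'c': matches stack top 'c' => pop. Stack: cbebcebde
Final stack: "cbebcebde" (length 9)

9


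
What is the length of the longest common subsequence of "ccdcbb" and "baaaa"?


LCS of "ccdcbb" and "baaaa"
DP table:
           b    a    a    a    a
      0    0    0    0    0    0
  c   0    0    0    0    0    0
  c   0    0    0    0    0    0
  d   0    0    0    0    0    0
  c   0    0    0    0    0    0
  b   0    1    1    1    1    1
  b   0    1    1    1    1    1
LCS length = dp[6][5] = 1

1


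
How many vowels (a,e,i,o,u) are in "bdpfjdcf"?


Input: bdpfjdcf
Checking each character:
  'b' at position 0: consonant
  'd' at position 1: consonant
  'p' at position 2: consonant
  'f' at position 3: consonant
  'j' at position 4: consonant
  'd' at position 5: consonant
  'c' at position 6: consonant
  'f' at position 7: consonant
Total vowels: 0

0


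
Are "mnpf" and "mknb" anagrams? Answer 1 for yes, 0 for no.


Strings: "mnpf", "mknb"
Sorted first:  fmnp
Sorted second: bkmn
Differ at position 0: 'f' vs 'b' => not anagrams

0


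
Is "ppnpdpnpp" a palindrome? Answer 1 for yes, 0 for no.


Input: ppnpdpnpp
Reversed: ppnpdpnpp
  Compare pos 0 ('p') with pos 8 ('p'): match
  Compare pos 1 ('p') with pos 7 ('p'): match
  Compare pos 2 ('n') with pos 6 ('n'): match
  Compare pos 3 ('p') with pos 5 ('p'): match
Result: palindrome

1


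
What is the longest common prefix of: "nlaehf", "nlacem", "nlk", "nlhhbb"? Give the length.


Words: nlaehf, nlacem, nlk, nlhhbb
  Position 0: all 'n' => match
  Position 1: all 'l' => match
  Position 2: ('a', 'a', 'k', 'h') => mismatch, stop
LCP = "nl" (length 2)

2


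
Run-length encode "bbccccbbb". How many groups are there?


Input: bbccccbbb
Scanning for consecutive runs:
  Group 1: 'b' x 2 (positions 0-1)
  Group 2: 'c' x 4 (positions 2-5)
  Group 3: 'b' x 3 (positions 6-8)
Total groups: 3

3


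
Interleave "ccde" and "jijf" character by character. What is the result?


Interleaving "ccde" and "jijf":
  Position 0: 'c' from first, 'j' from second => "cj"
  Position 1: 'c' from first, 'i' from second => "ci"
  Position 2: 'd' from first, 'j' from second => "dj"
  Position 3: 'e' from first, 'f' from second => "ef"
Result: cjcidjef

cjcidjef


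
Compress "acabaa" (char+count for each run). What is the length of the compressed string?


Input: acabaa
Runs:
  'a' x 1 => "a1"
  'c' x 1 => "c1"
  'a' x 1 => "a1"
  'b' x 1 => "b1"
  'a' x 2 => "a2"
Compressed: "a1c1a1b1a2"
Compressed length: 10

10


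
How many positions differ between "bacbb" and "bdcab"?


Comparing "bacbb" and "bdcab" position by position:
  Position 0: 'b' vs 'b' => same
  Position 1: 'a' vs 'd' => DIFFER
  Position 2: 'c' vs 'c' => same
  Position 3: 'b' vs 'a' => DIFFER
  Position 4: 'b' vs 'b' => same
Positions that differ: 2

2


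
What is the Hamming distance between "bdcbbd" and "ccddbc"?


Comparing "bdcbbd" and "ccddbc" position by position:
  Position 0: 'b' vs 'c' => differ
  Position 1: 'd' vs 'c' => differ
  Position 2: 'c' vs 'd' => differ
  Position 3: 'b' vs 'd' => differ
  Position 4: 'b' vs 'b' => same
  Position 5: 'd' vs 'c' => differ
Total differences (Hamming distance): 5

5


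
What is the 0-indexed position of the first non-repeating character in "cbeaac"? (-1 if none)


Input: cbeaac
Character frequencies:
  'a': 2
  'b': 1
  'c': 2
  'e': 1
Scanning left to right for freq == 1:
  Position 0 ('c'): freq=2, skip
  Position 1 ('b'): unique! => answer = 1

1


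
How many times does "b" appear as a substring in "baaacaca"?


Searching for "b" in "baaacaca"
Scanning each position:
  Position 0: "b" => MATCH
  Position 1: "a" => no
  Position 2: "a" => no
  Position 3: "a" => no
  Position 4: "c" => no
  Position 5: "a" => no
  Position 6: "c" => no
  Position 7: "a" => no
Total occurrences: 1

1


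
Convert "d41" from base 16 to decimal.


Input: "d41" in base 16
Positional expansion:
  Digit 'd' (value 13) x 16^2 = 3328
  Digit '4' (value 4) x 16^1 = 64
  Digit '1' (value 1) x 16^0 = 1
Sum = 3393

3393


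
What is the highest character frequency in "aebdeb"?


Input: aebdeb
Character counts:
  'a': 1
  'b': 2
  'd': 1
  'e': 2
Maximum frequency: 2

2


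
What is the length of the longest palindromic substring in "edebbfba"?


Input: "edebbfba"
Checking substrings for palindromes:
  [0:3] "ede" (len 3) => palindrome
  [4:7] "bfb" (len 3) => palindrome
  [3:5] "bb" (len 2) => palindrome
Longest palindromic substring: "ede" with length 3

3


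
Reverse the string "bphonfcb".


Input: bphonfcb
Reading characters right to left:
  Position 7: 'b'
  Position 6: 'c'
  Position 5: 'f'
  Position 4: 'n'
  Position 3: 'o'
  Position 2: 'h'
  Position 1: 'p'
  Position 0: 'b'
Reversed: bcfnohpb

bcfnohpb


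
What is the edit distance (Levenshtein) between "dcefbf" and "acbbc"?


Computing edit distance: "dcefbf" -> "acbbc"
DP table:
           a    c    b    b    c
      0    1    2    3    4    5
  d   1    1    2    3    4    5
  c   2    2    1    2    3    4
  e   3    3    2    2    3    4
  f   4    4    3    3    3    4
  b   5    5    4    3    3    4
  f   6    6    5    4    4    4
Edit distance = dp[6][5] = 4

4


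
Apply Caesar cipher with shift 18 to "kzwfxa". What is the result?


Caesar cipher: shift "kzwfxa" by 18
  'k' (pos 10) + 18 = pos 2 = 'c'
  'z' (pos 25) + 18 = pos 17 = 'r'
  'w' (pos 22) + 18 = pos 14 = 'o'
  'f' (pos 5) + 18 = pos 23 = 'x'
  'x' (pos 23) + 18 = pos 15 = 'p'
  'a' (pos 0) + 18 = pos 18 = 's'
Result: croxps

croxps


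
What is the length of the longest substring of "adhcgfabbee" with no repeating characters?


Input: "adhcgfabbee"
Sliding window (track last position of each char):
  Position 0 ('a'): window [0,0] length 1 -- new best
  Position 1 ('d'): window [0,1] length 2 -- new best
  Position 2 ('h'): window [0,2] length 3 -- new best
  Position 3 ('c'): window [0,3] length 4 -- new best
  Position 4 ('g'): window [0,4] length 5 -- new best
  Position 5 ('f'): window [0,5] length 6 -- new best
  Position 6 ('a'): repeat (last at 0), move window start to 1
  Position 6 ('a'): window [1,6] length 6
  Position 7 ('b'): window [1,7] length 7 -- new best
  Position 8 ('b'): repeat (last at 7), move window start to 8
  Position 8 ('b'): window [8,8] length 1
  Position 9 ('e'): window [8,9] length 2
  Position 10 ('e'): repeat (last at 9), move window start to 10
  Position 10 ('e'): window [10,10] length 1
Longest substring with no repeats: "dhcgfab" with length 7

7


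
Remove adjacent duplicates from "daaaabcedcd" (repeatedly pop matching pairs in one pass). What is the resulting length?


Input: daaaabcedcd
Stack-based adjacent duplicate removal:
  Read 'd': push. Stack: d
  Read 'a': push. Stack: da
  Read 'a': matches stack top 'a' => pop. Stack: d
  Read 'a': push. Stack: da
  Read 'a': matches stack top 'a' => pop. Stack: d
  Read 'b': push. Stack: db
  Read 'c': push. Stack: dbc
  Read 'e': push. Stack: dbce
  Read 'd': push. Stack: dbced
  Read 'c': push. Stack: dbcedc
  Read 'd': push. Stack: dbcedcd
Final stack: "dbcedcd" (length 7)

7


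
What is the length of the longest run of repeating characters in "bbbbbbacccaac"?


Input: "bbbbbbacccaac"
Scanning for longest run:
  Position 1 ('b'): continues run of 'b', length=2
  Position 2 ('b'): continues run of 'b', length=3
  Position 3 ('b'): continues run of 'b', length=4
  Position 4 ('b'): continues run of 'b', length=5
  Position 5 ('b'): continues run of 'b', length=6
  Position 6 ('a'): new char, reset run to 1
  Position 7 ('c'): new char, reset run to 1
  Position 8 ('c'): continues run of 'c', length=2
  Position 9 ('c'): continues run of 'c', length=3
  Position 10 ('a'): new char, reset run to 1
  Position 11 ('a'): continues run of 'a', length=2
  Position 12 ('c'): new char, reset run to 1
Longest run: 'b' with length 6

6


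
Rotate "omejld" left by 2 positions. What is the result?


Input: "omejld", rotate left by 2
First 2 characters: "om"
Remaining characters: "ejld"
Concatenate remaining + first: "ejld" + "om" = "ejldom"

ejldom


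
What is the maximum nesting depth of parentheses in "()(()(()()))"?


Input: "()(()(()()))"
Tracking depth:
  Position 0 '(': depth becomes 1
  Position 1 ')': depth becomes 0
  Position 2 '(': depth becomes 1
  Position 3 '(': depth becomes 2
  Position 4 ')': depth becomes 1
  Position 5 '(': depth becomes 2
  Position 6 '(': depth becomes 3
  Position 7 ')': depth becomes 2
  Position 8 '(': depth becomes 3
  Position 9 ')': depth becomes 2
  Position 10 ')': depth becomes 1
  Position 11 ')': depth becomes 0
Maximum depth reached: 3

3


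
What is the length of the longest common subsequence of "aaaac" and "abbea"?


LCS of "aaaac" and "abbea"
DP table:
           a    b    b    e    a
      0    0    0    0    0    0
  a   0    1    1    1    1    1
  a   0    1    1    1    1    2
  a   0    1    1    1    1    2
  a   0    1    1    1    1    2
  c   0    1    1    1    1    2
LCS length = dp[5][5] = 2

2


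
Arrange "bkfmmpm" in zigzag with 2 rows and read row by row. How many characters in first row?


Zigzag "bkfmmpm" into 2 rows:
Placing characters:
  'b' => row 0
  'k' => row 1
  'f' => row 0
  'm' => row 1
  'm' => row 0
  'p' => row 1
  'm' => row 0
Rows:
  Row 0: "bfmm"
  Row 1: "kmp"
First row length: 4

4


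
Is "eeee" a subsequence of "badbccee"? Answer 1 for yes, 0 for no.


Check if "eeee" is a subsequence of "badbccee"
Greedy scan:
  Position 0 ('b'): no match needed
  Position 1 ('a'): no match needed
  Position 2 ('d'): no match needed
  Position 3 ('b'): no match needed
  Position 4 ('c'): no match needed
  Position 5 ('c'): no match needed
  Position 6 ('e'): matches sub[0] = 'e'
  Position 7 ('e'): matches sub[1] = 'e'
Only matched 2/4 characters => not a subsequence

0


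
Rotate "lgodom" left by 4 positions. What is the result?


Input: "lgodom", rotate left by 4
First 4 characters: "lgod"
Remaining characters: "om"
Concatenate remaining + first: "om" + "lgod" = "omlgod"

omlgod


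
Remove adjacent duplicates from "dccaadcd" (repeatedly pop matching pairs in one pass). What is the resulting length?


Input: dccaadcd
Stack-based adjacent duplicate removal:
  Read 'd': push. Stack: d
  Read 'c': push. Stack: dc
  Read 'c': matches stack top 'c' => pop. Stack: d
  Read 'a': push. Stack: da
  Read 'a': matches stack top 'a' => pop. Stack: d
  Read 'd': matches stack top 'd' => pop. Stack: (empty)
  Read 'c': push. Stack: c
  Read 'd': push. Stack: cd
Final stack: "cd" (length 2)

2


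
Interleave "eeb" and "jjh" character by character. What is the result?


Interleaving "eeb" and "jjh":
  Position 0: 'e' from first, 'j' from second => "ej"
  Position 1: 'e' from first, 'j' from second => "ej"
  Position 2: 'b' from first, 'h' from second => "bh"
Result: ejejbh

ejejbh


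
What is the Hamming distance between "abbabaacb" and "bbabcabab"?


Comparing "abbabaacb" and "bbabcabab" position by position:
  Position 0: 'a' vs 'b' => differ
  Position 1: 'b' vs 'b' => same
  Position 2: 'b' vs 'a' => differ
  Position 3: 'a' vs 'b' => differ
  Position 4: 'b' vs 'c' => differ
  Position 5: 'a' vs 'a' => same
  Position 6: 'a' vs 'b' => differ
  Position 7: 'c' vs 'a' => differ
  Position 8: 'b' vs 'b' => same
Total differences (Hamming distance): 6

6


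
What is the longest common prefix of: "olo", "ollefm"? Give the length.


Words: olo, ollefm
  Position 0: all 'o' => match
  Position 1: all 'l' => match
  Position 2: ('o', 'l') => mismatch, stop
LCP = "ol" (length 2)

2


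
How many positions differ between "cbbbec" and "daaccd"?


Comparing "cbbbec" and "daaccd" position by position:
  Position 0: 'c' vs 'd' => DIFFER
  Position 1: 'b' vs 'a' => DIFFER
  Position 2: 'b' vs 'a' => DIFFER
  Position 3: 'b' vs 'c' => DIFFER
  Position 4: 'e' vs 'c' => DIFFER
  Position 5: 'c' vs 'd' => DIFFER
Positions that differ: 6

6


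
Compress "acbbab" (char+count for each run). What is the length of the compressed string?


Input: acbbab
Runs:
  'a' x 1 => "a1"
  'c' x 1 => "c1"
  'b' x 2 => "b2"
  'a' x 1 => "a1"
  'b' x 1 => "b1"
Compressed: "a1c1b2a1b1"
Compressed length: 10

10


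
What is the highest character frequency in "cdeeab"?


Input: cdeeab
Character counts:
  'a': 1
  'b': 1
  'c': 1
  'd': 1
  'e': 2
Maximum frequency: 2

2


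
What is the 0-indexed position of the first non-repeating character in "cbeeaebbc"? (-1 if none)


Input: cbeeaebbc
Character frequencies:
  'a': 1
  'b': 3
  'c': 2
  'e': 3
Scanning left to right for freq == 1:
  Position 0 ('c'): freq=2, skip
  Position 1 ('b'): freq=3, skip
  Position 2 ('e'): freq=3, skip
  Position 3 ('e'): freq=3, skip
  Position 4 ('a'): unique! => answer = 4

4


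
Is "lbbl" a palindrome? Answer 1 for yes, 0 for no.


Input: lbbl
Reversed: lbbl
  Compare pos 0 ('l') with pos 3 ('l'): match
  Compare pos 1 ('b') with pos 2 ('b'): match
Result: palindrome

1


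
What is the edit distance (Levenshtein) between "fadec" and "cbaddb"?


Computing edit distance: "fadec" -> "cbaddb"
DP table:
           c    b    a    d    d    b
      0    1    2    3    4    5    6
  f   1    1    2    3    4    5    6
  a   2    2    2    2    3    4    5
  d   3    3    3    3    2    3    4
  e   4    4    4    4    3    3    4
  c   5    4    5    5    4    4    4
Edit distance = dp[5][6] = 4

4


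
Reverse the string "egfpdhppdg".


Input: egfpdhppdg
Reading characters right to left:
  Position 9: 'g'
  Position 8: 'd'
  Position 7: 'p'
  Position 6: 'p'
  Position 5: 'h'
  Position 4: 'd'
  Position 3: 'p'
  Position 2: 'f'
  Position 1: 'g'
  Position 0: 'e'
Reversed: gdpphdpfge

gdpphdpfge


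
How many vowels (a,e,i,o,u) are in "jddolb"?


Input: jddolb
Checking each character:
  'j' at position 0: consonant
  'd' at position 1: consonant
  'd' at position 2: consonant
  'o' at position 3: vowel (running total: 1)
  'l' at position 4: consonant
  'b' at position 5: consonant
Total vowels: 1

1


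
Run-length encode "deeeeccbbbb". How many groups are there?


Input: deeeeccbbbb
Scanning for consecutive runs:
  Group 1: 'd' x 1 (positions 0-0)
  Group 2: 'e' x 4 (positions 1-4)
  Group 3: 'c' x 2 (positions 5-6)
  Group 4: 'b' x 4 (positions 7-10)
Total groups: 4

4


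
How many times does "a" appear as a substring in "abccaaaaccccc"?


Searching for "a" in "abccaaaaccccc"
Scanning each position:
  Position 0: "a" => MATCH
  Position 1: "b" => no
  Position 2: "c" => no
  Position 3: "c" => no
  Position 4: "a" => MATCH
  Position 5: "a" => MATCH
  Position 6: "a" => MATCH
  Position 7: "a" => MATCH
  Position 8: "c" => no
  Position 9: "c" => no
  Position 10: "c" => no
  Position 11: "c" => no
  Position 12: "c" => no
Total occurrences: 5

5


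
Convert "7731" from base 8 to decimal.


Input: "7731" in base 8
Positional expansion:
  Digit '7' (value 7) x 8^3 = 3584
  Digit '7' (value 7) x 8^2 = 448
  Digit '3' (value 3) x 8^1 = 24
  Digit '1' (value 1) x 8^0 = 1
Sum = 4057

4057


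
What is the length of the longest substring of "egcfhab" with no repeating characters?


Input: "egcfhab"
Sliding window (track last position of each char):
  Position 0 ('e'): window [0,0] length 1 -- new best
  Position 1 ('g'): window [0,1] length 2 -- new best
  Position 2 ('c'): window [0,2] length 3 -- new best
  Position 3 ('f'): window [0,3] length 4 -- new best
  Position 4 ('h'): window [0,4] length 5 -- new best
  Position 5 ('a'): window [0,5] length 6 -- new best
  Position 6 ('b'): window [0,6] length 7 -- new best
Longest substring with no repeats: "egcfhab" with length 7

7


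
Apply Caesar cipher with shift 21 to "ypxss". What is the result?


Caesar cipher: shift "ypxss" by 21
  'y' (pos 24) + 21 = pos 19 = 't'
  'p' (pos 15) + 21 = pos 10 = 'k'
  'x' (pos 23) + 21 = pos 18 = 's'
  's' (pos 18) + 21 = pos 13 = 'n'
  's' (pos 18) + 21 = pos 13 = 'n'
Result: tksnn

tksnn


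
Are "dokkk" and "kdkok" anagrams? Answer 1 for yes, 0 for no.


Strings: "dokkk", "kdkok"
Sorted first:  dkkko
Sorted second: dkkko
Sorted forms match => anagrams

1


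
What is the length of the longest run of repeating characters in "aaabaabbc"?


Input: "aaabaabbc"
Scanning for longest run:
  Position 1 ('a'): continues run of 'a', length=2
  Position 2 ('a'): continues run of 'a', length=3
  Position 3 ('b'): new char, reset run to 1
  Position 4 ('a'): new char, reset run to 1
  Position 5 ('a'): continues run of 'a', length=2
  Position 6 ('b'): new char, reset run to 1
  Position 7 ('b'): continues run of 'b', length=2
  Position 8 ('c'): new char, reset run to 1
Longest run: 'a' with length 3

3


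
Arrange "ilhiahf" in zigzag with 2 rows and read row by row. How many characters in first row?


Zigzag "ilhiahf" into 2 rows:
Placing characters:
  'i' => row 0
  'l' => row 1
  'h' => row 0
  'i' => row 1
  'a' => row 0
  'h' => row 1
  'f' => row 0
Rows:
  Row 0: "ihaf"
  Row 1: "lih"
First row length: 4

4


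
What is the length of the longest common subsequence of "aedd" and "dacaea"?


LCS of "aedd" and "dacaea"
DP table:
           d    a    c    a    e    a
      0    0    0    0    0    0    0
  a   0    0    1    1    1    1    1
  e   0    0    1    1    1    2    2
  d   0    1    1    1    1    2    2
  d   0    1    1    1    1    2    2
LCS length = dp[4][6] = 2

2


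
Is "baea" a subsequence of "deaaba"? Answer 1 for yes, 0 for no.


Check if "baea" is a subsequence of "deaaba"
Greedy scan:
  Position 0 ('d'): no match needed
  Position 1 ('e'): no match needed
  Position 2 ('a'): no match needed
  Position 3 ('a'): no match needed
  Position 4 ('b'): matches sub[0] = 'b'
  Position 5 ('a'): matches sub[1] = 'a'
Only matched 2/4 characters => not a subsequence

0


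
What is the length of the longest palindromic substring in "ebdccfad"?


Input: "ebdccfad"
Checking substrings for palindromes:
  [3:5] "cc" (len 2) => palindrome
Longest palindromic substring: "cc" with length 2

2


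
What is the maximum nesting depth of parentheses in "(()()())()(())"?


Input: "(()()())()(())"
Tracking depth:
  Position 0 '(': depth becomes 1
  Position 1 '(': depth becomes 2
  Position 2 ')': depth becomes 1
  Position 3 '(': depth becomes 2
  Position 4 ')': depth becomes 1
  Position 5 '(': depth becomes 2
  Position 6 ')': depth becomes 1
  Position 7 ')': depth becomes 0
  Position 8 '(': depth becomes 1
  Position 9 ')': depth becomes 0
  Position 10 '(': depth becomes 1
  Position 11 '(': depth becomes 2
  Position 12 ')': depth becomes 1
  Position 13 ')': depth becomes 0
Maximum depth reached: 2

2


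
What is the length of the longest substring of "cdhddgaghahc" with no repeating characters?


Input: "cdhddgaghahc"
Sliding window (track last position of each char):
  Position 0 ('c'): window [0,0] length 1 -- new best
  Position 1 ('d'): window [0,1] length 2 -- new best
  Position 2 ('h'): window [0,2] length 3 -- new best
  Position 3 ('d'): repeat (last at 1), move window start to 2
  Position 3 ('d'): window [2,3] length 2
  Position 4 ('d'): repeat (last at 3), move window start to 4
  Position 4 ('d'): window [4,4] length 1
  Position 5 ('g'): window [4,5] length 2
  Position 6 ('a'): window [4,6] length 3
  Position 7 ('g'): repeat (last at 5), move window start to 6
  Position 7 ('g'): window [6,7] length 2
  Position 8 ('h'): window [6,8] length 3
  Position 9 ('a'): repeat (last at 6), move window start to 7
  Position 9 ('a'): window [7,9] length 3
  Position 10 ('h'): repeat (last at 8), move window start to 9
  Position 10 ('h'): window [9,10] length 2
  Position 11 ('c'): window [9,11] length 3
Longest substring with no repeats: "cdh" with length 3

3


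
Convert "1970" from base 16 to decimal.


Input: "1970" in base 16
Positional expansion:
  Digit '1' (value 1) x 16^3 = 4096
  Digit '9' (value 9) x 16^2 = 2304
  Digit '7' (value 7) x 16^1 = 112
  Digit '0' (value 0) x 16^0 = 0
Sum = 6512

6512


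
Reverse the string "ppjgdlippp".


Input: ppjgdlippp
Reading characters right to left:
  Position 9: 'p'
  Position 8: 'p'
  Position 7: 'p'
  Position 6: 'i'
  Position 5: 'l'
  Position 4: 'd'
  Position 3: 'g'
  Position 2: 'j'
  Position 1: 'p'
  Position 0: 'p'
Reversed: pppildgjpp

pppildgjpp


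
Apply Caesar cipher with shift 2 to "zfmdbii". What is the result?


Caesar cipher: shift "zfmdbii" by 2
  'z' (pos 25) + 2 = pos 1 = 'b'
  'f' (pos 5) + 2 = pos 7 = 'h'
  'm' (pos 12) + 2 = pos 14 = 'o'
  'd' (pos 3) + 2 = pos 5 = 'f'
  'b' (pos 1) + 2 = pos 3 = 'd'
  'i' (pos 8) + 2 = pos 10 = 'k'
  'i' (pos 8) + 2 = pos 10 = 'k'
Result: bhofdkk

bhofdkk


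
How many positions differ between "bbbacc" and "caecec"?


Comparing "bbbacc" and "caecec" position by position:
  Position 0: 'b' vs 'c' => DIFFER
  Position 1: 'b' vs 'a' => DIFFER
  Position 2: 'b' vs 'e' => DIFFER
  Position 3: 'a' vs 'c' => DIFFER
  Position 4: 'c' vs 'e' => DIFFER
  Position 5: 'c' vs 'c' => same
Positions that differ: 5

5


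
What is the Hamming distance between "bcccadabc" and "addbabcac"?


Comparing "bcccadabc" and "addbabcac" position by position:
  Position 0: 'b' vs 'a' => differ
  Position 1: 'c' vs 'd' => differ
  Position 2: 'c' vs 'd' => differ
  Position 3: 'c' vs 'b' => differ
  Position 4: 'a' vs 'a' => same
  Position 5: 'd' vs 'b' => differ
  Position 6: 'a' vs 'c' => differ
  Position 7: 'b' vs 'a' => differ
  Position 8: 'c' vs 'c' => same
Total differences (Hamming distance): 7

7


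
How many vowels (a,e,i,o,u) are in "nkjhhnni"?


Input: nkjhhnni
Checking each character:
  'n' at position 0: consonant
  'k' at position 1: consonant
  'j' at position 2: consonant
  'h' at position 3: consonant
  'h' at position 4: consonant
  'n' at position 5: consonant
  'n' at position 6: consonant
  'i' at position 7: vowel (running total: 1)
Total vowels: 1

1


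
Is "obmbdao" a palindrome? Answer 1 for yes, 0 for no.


Input: obmbdao
Reversed: oadbmbo
  Compare pos 0 ('o') with pos 6 ('o'): match
  Compare pos 1 ('b') with pos 5 ('a'): MISMATCH
  Compare pos 2 ('m') with pos 4 ('d'): MISMATCH
Result: not a palindrome

0


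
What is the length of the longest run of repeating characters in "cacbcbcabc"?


Input: "cacbcbcabc"
Scanning for longest run:
  Position 1 ('a'): new char, reset run to 1
  Position 2 ('c'): new char, reset run to 1
  Position 3 ('b'): new char, reset run to 1
  Position 4 ('c'): new char, reset run to 1
  Position 5 ('b'): new char, reset run to 1
  Position 6 ('c'): new char, reset run to 1
  Position 7 ('a'): new char, reset run to 1
  Position 8 ('b'): new char, reset run to 1
  Position 9 ('c'): new char, reset run to 1
Longest run: 'c' with length 1

1


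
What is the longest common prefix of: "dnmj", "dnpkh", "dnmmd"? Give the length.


Words: dnmj, dnpkh, dnmmd
  Position 0: all 'd' => match
  Position 1: all 'n' => match
  Position 2: ('m', 'p', 'm') => mismatch, stop
LCP = "dn" (length 2)

2


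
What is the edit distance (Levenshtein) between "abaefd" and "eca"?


Computing edit distance: "abaefd" -> "eca"
DP table:
           e    c    a
      0    1    2    3
  a   1    1    2    2
  b   2    2    2    3
  a   3    3    3    2
  e   4    3    4    3
  f   5    4    4    4
  d   6    5    5    5
Edit distance = dp[6][3] = 5

5


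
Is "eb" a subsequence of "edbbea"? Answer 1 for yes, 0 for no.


Check if "eb" is a subsequence of "edbbea"
Greedy scan:
  Position 0 ('e'): matches sub[0] = 'e'
  Position 1 ('d'): no match needed
  Position 2 ('b'): matches sub[1] = 'b'
  Position 3 ('b'): no match needed
  Position 4 ('e'): no match needed
  Position 5 ('a'): no match needed
All 2 characters matched => is a subsequence

1


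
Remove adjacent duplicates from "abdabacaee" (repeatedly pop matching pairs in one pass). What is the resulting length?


Input: abdabacaee
Stack-based adjacent duplicate removal:
  Read 'a': push. Stack: a
  Read 'b': push. Stack: ab
  Read 'd': push. Stack: abd
  Read 'a': push. Stack: abda
  Read 'b': push. Stack: abdab
  Read 'a': push. Stack: abdaba
  Read 'c': push. Stack: abdabac
  Read 'a': push. Stack: abdabaca
  Read 'e': push. Stack: abdabacae
  Read 'e': matches stack top 'e' => pop. Stack: abdabaca
Final stack: "abdabaca" (length 8)

8


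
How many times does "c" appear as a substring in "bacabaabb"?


Searching for "c" in "bacabaabb"
Scanning each position:
  Position 0: "b" => no
  Position 1: "a" => no
  Position 2: "c" => MATCH
  Position 3: "a" => no
  Position 4: "b" => no
  Position 5: "a" => no
  Position 6: "a" => no
  Position 7: "b" => no
  Position 8: "b" => no
Total occurrences: 1

1


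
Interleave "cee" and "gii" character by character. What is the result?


Interleaving "cee" and "gii":
  Position 0: 'c' from first, 'g' from second => "cg"
  Position 1: 'e' from first, 'i' from second => "ei"
  Position 2: 'e' from first, 'i' from second => "ei"
Result: cgeiei

cgeiei


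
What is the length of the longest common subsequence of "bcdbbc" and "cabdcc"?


LCS of "bcdbbc" and "cabdcc"
DP table:
           c    a    b    d    c    c
      0    0    0    0    0    0    0
  b   0    0    0    1    1    1    1
  c   0    1    1    1    1    2    2
  d   0    1    1    1    2    2    2
  b   0    1    1    2    2    2    2
  b   0    1    1    2    2    2    2
  c   0    1    1    2    2    3    3
LCS length = dp[6][6] = 3

3


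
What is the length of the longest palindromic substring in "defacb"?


Input: "defacb"
Checking substrings for palindromes:
  No multi-char palindromic substrings found
Longest palindromic substring: "d" with length 1

1


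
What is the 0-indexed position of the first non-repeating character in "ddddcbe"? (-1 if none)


Input: ddddcbe
Character frequencies:
  'b': 1
  'c': 1
  'd': 4
  'e': 1
Scanning left to right for freq == 1:
  Position 0 ('d'): freq=4, skip
  Position 1 ('d'): freq=4, skip
  Position 2 ('d'): freq=4, skip
  Position 3 ('d'): freq=4, skip
  Position 4 ('c'): unique! => answer = 4

4


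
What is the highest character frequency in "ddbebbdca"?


Input: ddbebbdca
Character counts:
  'a': 1
  'b': 3
  'c': 1
  'd': 3
  'e': 1
Maximum frequency: 3

3


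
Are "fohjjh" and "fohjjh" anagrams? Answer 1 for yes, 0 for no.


Strings: "fohjjh", "fohjjh"
Sorted first:  fhhjjo
Sorted second: fhhjjo
Sorted forms match => anagrams

1


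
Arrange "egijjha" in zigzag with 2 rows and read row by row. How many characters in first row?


Zigzag "egijjha" into 2 rows:
Placing characters:
  'e' => row 0
  'g' => row 1
  'i' => row 0
  'j' => row 1
  'j' => row 0
  'h' => row 1
  'a' => row 0
Rows:
  Row 0: "eija"
  Row 1: "gjh"
First row length: 4

4


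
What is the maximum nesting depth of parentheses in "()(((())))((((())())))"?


Input: "()(((())))((((())())))"
Tracking depth:
  Position 0 '(': depth becomes 1
  Position 1 ')': depth becomes 0
  Position 2 '(': depth becomes 1
  Position 3 '(': depth becomes 2
  Position 4 '(': depth becomes 3
  Position 5 '(': depth becomes 4
  Position 6 ')': depth becomes 3
  Position 7 ')': depth becomes 2
  Position 8 ')': depth becomes 1
  Position 9 ')': depth becomes 0
  Position 10 '(': depth becomes 1
  Position 11 '(': depth becomes 2
  Position 12 '(': depth becomes 3
  Position 13 '(': depth becomes 4
  Position 14 '(': depth becomes 5
  Position 15 ')': depth becomes 4
  Position 16 ')': depth becomes 3
  Position 17 '(': depth becomes 4
  Position 18 ')': depth becomes 3
  Position 19 ')': depth becomes 2
  Position 20 ')': depth becomes 1
  Position 21 ')': depth becomes 0
Maximum depth reached: 5

5
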